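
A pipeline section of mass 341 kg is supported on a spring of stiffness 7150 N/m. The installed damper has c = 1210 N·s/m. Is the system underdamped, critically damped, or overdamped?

underdamped

c_c = 2√(k·m) = 3123 N·s/m; ζ = c/c_c = 1210/3123 = 0.387.
Since ζ < 1 the system is underdamped.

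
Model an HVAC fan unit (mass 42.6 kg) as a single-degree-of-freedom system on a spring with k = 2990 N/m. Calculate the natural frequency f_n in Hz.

1.33 Hz

ω_n = √(k/m) = √(2990/42.6) = √70.19 = 8.378 rad/s.
f_n = ω_n/(2π) = 8.378/6.283 = 1.333 Hz.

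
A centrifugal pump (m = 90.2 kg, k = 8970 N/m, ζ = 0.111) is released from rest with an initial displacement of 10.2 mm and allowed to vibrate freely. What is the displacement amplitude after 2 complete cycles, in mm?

Logarithmic decrement δ = 2πζ/√(1 − ζ²) = 2π × 0.1110/√(1 − 0.0123) = 0.7018.
After n cycles, x_n/x₀ = e^(−nδ), so x_2 = 10.2 × e^(−2 × 0.7018) = 10.2 × 0.2457 = 2.506 mm.

2.51 mm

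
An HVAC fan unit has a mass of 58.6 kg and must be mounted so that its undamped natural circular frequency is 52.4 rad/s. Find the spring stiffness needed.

161000 N/m

k = m·ω_n² = 58.6 × 52.40² = 58.6 × 2746 = 160900 N/m.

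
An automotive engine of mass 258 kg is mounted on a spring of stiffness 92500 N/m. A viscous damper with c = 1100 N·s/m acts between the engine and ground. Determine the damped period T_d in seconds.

ω_n = √(k/m) = √(92500/258) = 18.93 rad/s.
Critical damping c_c = 2√(k·m) = 2√(92500 × 258) = 9770 N·s/m, so ζ = c/c_c = 1100/9770 = 0.1126.
ω_d = ω_n√(1 − ζ²) = 18.93 × √(1 − 0.0127) = 18.81 rad/s.
T_d = 2π/ω_d = 0.3340 s.

0.334 s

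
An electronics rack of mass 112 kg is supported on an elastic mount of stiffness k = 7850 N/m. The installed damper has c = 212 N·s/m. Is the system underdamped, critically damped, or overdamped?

underdamped

c_c = 2√(k·m) = 1875 N·s/m; ζ = c/c_c = 212/1875 = 0.113.
Since ζ < 1 the system is underdamped.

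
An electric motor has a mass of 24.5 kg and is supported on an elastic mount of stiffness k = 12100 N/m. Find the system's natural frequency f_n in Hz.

3.54 Hz

ω_n = √(k/m) = √(12100/24.5) = √493.9 = 22.22 rad/s.
f_n = ω_n/(2π) = 22.22/6.283 = 3.537 Hz.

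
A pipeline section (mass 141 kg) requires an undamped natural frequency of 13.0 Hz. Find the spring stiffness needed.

ω_n = 2πf_n = 2π × 13.0 = 81.68 rad/s.
k = m·ω_n² = 141 × 81.68² = 141 × 6672 = 940700 N/m.

941000 N/m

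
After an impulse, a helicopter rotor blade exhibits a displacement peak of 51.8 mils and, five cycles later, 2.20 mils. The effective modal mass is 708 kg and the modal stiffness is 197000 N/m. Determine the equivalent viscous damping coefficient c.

Logarithmic decrement δ = (1/n)·ln(x₀/x_n) = (1/5)·ln(51.8/2.20) = (1/5)·ln(23.55) = 0.6318.
ζ = δ/√(4π² + δ²) = 0.6318/√(39.48 + 0.399) = 0.6318/6.315 = 0.1000.
c = ζ · 2√(km) = 0.1000 × 2√(197000 × 708) = 0.1000 × 23620 = 2363 N·s/m.

2360 N·s/m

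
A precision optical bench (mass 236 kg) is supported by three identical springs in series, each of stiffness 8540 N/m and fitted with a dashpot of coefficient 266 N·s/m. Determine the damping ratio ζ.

Series springs: 1/k_eq = 3/8540, so k_eq = 8540/3 = 2847 N/m.
ω_n = √(k_eq/m) = √(2847/236) = 3.473 rad/s.
Critical damping c_c = 2√(k_eq·m) = 2√(2847 × 236) = 1639 N·s/m, so ζ = c/c_c = 266/1639 = 0.1623.

0.162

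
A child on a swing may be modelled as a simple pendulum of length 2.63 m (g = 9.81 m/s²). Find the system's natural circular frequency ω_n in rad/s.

For a simple pendulum ω_n = √(g/L) = √(9.81/2.63) = √3.730 = 1.931 rad/s.

1.93 rad/s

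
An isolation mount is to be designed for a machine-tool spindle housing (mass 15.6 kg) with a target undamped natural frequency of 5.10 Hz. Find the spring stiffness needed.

ω_n = 2πf_n = 2π × 5.10 = 32.04 rad/s.
k = m·ω_n² = 15.6 × 32.04² = 15.6 × 1027 = 16020 N/m.

16000 N/m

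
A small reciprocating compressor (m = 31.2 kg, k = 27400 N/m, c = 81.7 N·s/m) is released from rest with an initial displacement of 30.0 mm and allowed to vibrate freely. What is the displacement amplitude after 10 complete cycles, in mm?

1.86 mm

ζ = c/(2√(km)) = 81.7/(2√(27400 × 31.2)) = 81.7/1849 = 0.04418.
Logarithmic decrement δ = 2πζ/√(1 − ζ²) = 2π × 0.04418/√(1 − 0.00195) = 0.2779.
After n cycles, x_n/x₀ = e^(−nδ), so x_10 = 30.0 × e^(−10 × 0.2779) = 30.0 × 0.06212 = 1.864 mm.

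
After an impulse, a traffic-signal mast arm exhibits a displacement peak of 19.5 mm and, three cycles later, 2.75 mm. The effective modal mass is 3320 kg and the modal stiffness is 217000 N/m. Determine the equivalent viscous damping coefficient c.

5550 N·s/m

Logarithmic decrement δ = (1/n)·ln(x₀/x_n) = (1/3)·ln(19.5/2.75) = (1/3)·ln(7.091) = 0.6529.
ζ = δ/√(4π² + δ²) = 0.6529/√(39.48 + 0.426) = 0.6529/6.317 = 0.1034.
c = ζ · 2√(km) = 0.1034 × 2√(217000 × 3320) = 0.1034 × 53680 = 5549 N·s/m.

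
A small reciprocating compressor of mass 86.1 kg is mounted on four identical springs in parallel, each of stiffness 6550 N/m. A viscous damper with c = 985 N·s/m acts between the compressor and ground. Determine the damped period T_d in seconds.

Parallel springs add: k_eq = 4 × 6550 = 26200 N/m.
ω_n = √(k_eq/m) = √(26200/86.1) = 17.44 rad/s.
Critical damping c_c = 2√(k_eq·m) = 2√(26200 × 86.1) = 3004 N·s/m, so ζ = c/c_c = 985/3004 = 0.3279.
ω_d = ω_n√(1 − ζ²) = 17.44 × √(1 − 0.108) = 16.48 rad/s.
T_d = 2π/ω_d = 0.3813 s.

0.381 s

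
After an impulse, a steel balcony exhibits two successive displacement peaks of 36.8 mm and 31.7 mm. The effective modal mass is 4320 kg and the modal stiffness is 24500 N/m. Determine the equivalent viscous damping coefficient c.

488 N·s/m

Logarithmic decrement δ = (1/n)·ln(x₀/x_n) = (1/1)·ln(36.8/31.7) = (1/1)·ln(1.161) = 0.1492.
ζ = δ/√(4π² + δ²) = 0.1492/√(39.48 + 0.0223) = 0.1492/6.285 = 0.02374.
c = ζ · 2√(km) = 0.02374 × 2√(24500 × 4320) = 0.02374 × 20580 = 488.4 N·s/m.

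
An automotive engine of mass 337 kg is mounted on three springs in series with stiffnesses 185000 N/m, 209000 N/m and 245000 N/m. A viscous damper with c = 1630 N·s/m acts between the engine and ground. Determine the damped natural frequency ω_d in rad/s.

Series springs: 1/k_eq = 1/185000 + 1/209000 + 1/245000 = 1.427×10^-5, so k_eq = 70070 N/m.
ω_n = √(k_eq/m) = √(70070/337) = 14.42 rad/s.
Critical damping c_c = 2√(k_eq·m) = 2√(70070 × 337) = 9719 N·s/m, so ζ = c/c_c = 1630/9719 = 0.1677.
ω_d = ω_n√(1 − ζ²) = 14.42 × √(1 − 0.0281) = 14.22 rad/s.

14.2 rad/s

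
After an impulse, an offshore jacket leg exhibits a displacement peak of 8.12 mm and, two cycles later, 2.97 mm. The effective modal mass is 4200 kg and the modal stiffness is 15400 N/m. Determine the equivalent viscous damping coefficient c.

1280 N·s/m

Logarithmic decrement δ = (1/n)·ln(x₀/x_n) = (1/2)·ln(8.12/2.97) = (1/2)·ln(2.734) = 0.5029.
ζ = δ/√(4π² + δ²) = 0.5029/√(39.48 + 0.253) = 0.5029/6.303 = 0.07978.
c = ζ · 2√(km) = 0.07978 × 2√(15400 × 4200) = 0.07978 × 16080 = 1283 N·s/m.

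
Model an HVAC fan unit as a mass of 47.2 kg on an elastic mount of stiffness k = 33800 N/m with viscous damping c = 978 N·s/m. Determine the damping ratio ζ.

0.387

ω_n = √(k/m) = √(33800/47.2) = 26.76 rad/s.
Critical damping c_c = 2√(k·m) = 2√(33800 × 47.2) = 2526 N·s/m, so ζ = c/c_c = 978/2526 = 0.3872.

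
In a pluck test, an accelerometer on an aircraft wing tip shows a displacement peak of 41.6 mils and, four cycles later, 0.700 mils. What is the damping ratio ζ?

Logarithmic decrement δ = (1/n)·ln(x₀/x_n) = (1/4)·ln(41.6/0.700) = (1/4)·ln(59.43) = 1.021.
ζ = δ/√(4π² + δ²) = 1.021/√(39.48 + 1.04) = 1.021/6.366 = 0.1604.

0.160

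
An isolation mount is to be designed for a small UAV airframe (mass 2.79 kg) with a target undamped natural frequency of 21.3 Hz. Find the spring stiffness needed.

ω_n = 2πf_n = 2π × 21.3 = 133.8 rad/s.
k = m·ω_n² = 2.79 × 133.8² = 2.79 × 17910 = 49970 N/m.

50000 N/m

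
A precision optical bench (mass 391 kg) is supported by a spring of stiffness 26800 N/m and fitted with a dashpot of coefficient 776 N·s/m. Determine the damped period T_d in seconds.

ω_n = √(k/m) = √(26800/391) = 8.279 rad/s.
Critical damping c_c = 2√(k·m) = 2√(26800 × 391) = 6474 N·s/m, so ζ = c/c_c = 776/6474 = 0.1199.
ω_d = ω_n√(1 − ζ²) = 8.279 × √(1 − 0.0144) = 8.219 rad/s.
T_d = 2π/ω_d = 0.7644 s.

0.764 s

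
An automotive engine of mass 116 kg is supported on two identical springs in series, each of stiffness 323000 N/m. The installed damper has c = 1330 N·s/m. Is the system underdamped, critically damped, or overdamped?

Series springs: 1/k_eq = 2/323000, so k_eq = 323000/2 = 161500 N/m.
c_c = 2√(k_eq·m) = 8657 N·s/m; ζ = c/c_c = 1330/8657 = 0.154.
Since ζ < 1 the system is underdamped.

underdamped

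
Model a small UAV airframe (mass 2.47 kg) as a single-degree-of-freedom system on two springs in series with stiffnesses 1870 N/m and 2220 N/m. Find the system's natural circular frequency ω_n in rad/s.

20.3 rad/s

Series springs: 1/k_eq = 1/1870 + 1/2220 = 0.0009852, so k_eq = 1015 N/m.
ω_n = √(k_eq/m) = √(1015/2.47) = √410.9 = 20.27 rad/s.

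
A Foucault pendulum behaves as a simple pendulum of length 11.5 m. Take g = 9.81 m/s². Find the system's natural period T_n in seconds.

6.80 s

For a simple pendulum ω_n = √(g/L) = √(9.81/11.5) = √0.8530 = 0.9236 rad/s.
T_n = 2π/ω_n = 6.283/0.9236 = 6.803 s.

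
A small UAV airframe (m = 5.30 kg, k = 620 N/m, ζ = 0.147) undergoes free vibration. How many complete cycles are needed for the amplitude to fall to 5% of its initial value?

4 cycles

Logarithmic decrement δ = 2πζ/√(1 − ζ²) = 2π × 0.1470/√(1 − 0.0216) = 0.9338.
x_n/x₀ = e^(−nδ) ≤ 0.05; take ln: n ≥ ln(1/0.05)/δ = 2.996/0.9338 = 3.208.
So 4 complete cycles are required.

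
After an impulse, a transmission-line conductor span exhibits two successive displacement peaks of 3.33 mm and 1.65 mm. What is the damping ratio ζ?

0.111

Logarithmic decrement δ = (1/n)·ln(x₀/x_n) = (1/1)·ln(3.33/1.65) = (1/1)·ln(2.018) = 0.7022.
ζ = δ/√(4π² + δ²) = 0.7022/√(39.48 + 0.493) = 0.7022/6.322 = 0.1111.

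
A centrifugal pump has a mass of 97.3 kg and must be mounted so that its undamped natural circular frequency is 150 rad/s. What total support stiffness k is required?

k = m·ω_n² = 97.3 × 150.0² = 97.3 × 22500 = 2189000 N/m.

2190000 N/m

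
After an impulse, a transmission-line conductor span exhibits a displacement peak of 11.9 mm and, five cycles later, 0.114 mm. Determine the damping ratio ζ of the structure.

0.146

Logarithmic decrement δ = (1/n)·ln(x₀/x_n) = (1/5)·ln(11.9/0.114) = (1/5)·ln(104.4) = 0.9296.
ζ = δ/√(4π² + δ²) = 0.9296/√(39.48 + 0.864) = 0.9296/6.352 = 0.1464.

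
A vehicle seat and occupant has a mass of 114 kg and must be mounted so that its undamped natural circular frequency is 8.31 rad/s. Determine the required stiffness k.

7870 N/m

k = m·ω_n² = 114 × 8.310² = 114 × 69.06 = 7872 N/m.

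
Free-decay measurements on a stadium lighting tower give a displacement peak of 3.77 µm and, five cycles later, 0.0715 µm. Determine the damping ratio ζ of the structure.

0.125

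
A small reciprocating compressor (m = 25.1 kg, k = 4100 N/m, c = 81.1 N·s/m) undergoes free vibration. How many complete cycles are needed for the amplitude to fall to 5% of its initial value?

ζ = c/(2√(km)) = 81.1/(2√(4100 × 25.1)) = 81.1/641.6 = 0.1264.
Logarithmic decrement δ = 2πζ/√(1 − ζ²) = 2π × 0.1264/√(1 − 0.0160) = 0.8006.
x_n/x₀ = e^(−nδ) ≤ 0.05; take ln: n ≥ ln(1/0.05)/δ = 2.996/0.8006 = 3.742.
So 4 complete cycles are required.

4 cycles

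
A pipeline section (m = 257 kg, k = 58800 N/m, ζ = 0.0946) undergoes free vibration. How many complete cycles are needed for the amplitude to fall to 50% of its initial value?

2 cycles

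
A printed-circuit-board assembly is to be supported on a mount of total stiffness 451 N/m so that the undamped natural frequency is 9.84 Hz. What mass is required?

ω_n = 2πf_n = 2π × 9.84 = 61.83 rad/s.
m = k/ω_n² = 451/61.83² = 451/3823 = 0.1180 kg.

0.118 kg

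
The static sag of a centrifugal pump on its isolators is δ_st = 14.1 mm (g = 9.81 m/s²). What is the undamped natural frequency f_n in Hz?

4.20 Hz

ω_n = √(g/δ_st) = √(9.81/0.0141) = √695.7 = 26.38 rad/s.
f_n = ω_n/(2π) = 26.38/6.283 = 4.198 Hz.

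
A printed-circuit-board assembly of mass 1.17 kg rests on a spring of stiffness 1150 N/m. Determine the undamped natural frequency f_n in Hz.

ω_n = √(k/m) = √(1150/1.17) = √982.9 = 31.35 rad/s.
f_n = ω_n/(2π) = 31.35/6.283 = 4.990 Hz.

4.99 Hz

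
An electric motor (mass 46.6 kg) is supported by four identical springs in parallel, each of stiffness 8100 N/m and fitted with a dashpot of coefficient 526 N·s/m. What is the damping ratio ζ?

Parallel springs add: k_eq = 4 × 8100 = 32400 N/m.
ω_n = √(k_eq/m) = √(32400/46.6) = 26.37 rad/s.
Critical damping c_c = 2√(k_eq·m) = 2√(32400 × 46.6) = 2458 N·s/m, so ζ = c/c_c = 526/2458 = 0.2140.

0.214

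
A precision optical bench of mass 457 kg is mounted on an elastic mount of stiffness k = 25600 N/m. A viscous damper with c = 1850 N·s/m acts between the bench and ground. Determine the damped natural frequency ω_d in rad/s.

7.21 rad/s

ω_n = √(k/m) = √(25600/457) = 7.484 rad/s.
Critical damping c_c = 2√(k·m) = 2√(25600 × 457) = 6841 N·s/m, so ζ = c/c_c = 1850/6841 = 0.2704.
ω_d = ω_n√(1 − ζ²) = 7.484 × √(1 − 0.0731) = 7.206 rad/s.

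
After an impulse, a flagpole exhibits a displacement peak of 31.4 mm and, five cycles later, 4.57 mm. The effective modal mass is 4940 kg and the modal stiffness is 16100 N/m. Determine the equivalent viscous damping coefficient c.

1090 N·s/m

Logarithmic decrement δ = (1/n)·ln(x₀/x_n) = (1/5)·ln(31.4/4.57) = (1/5)·ln(6.871) = 0.3855.
ζ = δ/√(4π² + δ²) = 0.3855/√(39.48 + 0.149) = 0.3855/6.295 = 0.06123.
c = ζ · 2√(km) = 0.06123 × 2√(16100 × 4940) = 0.06123 × 17840 = 1092 N·s/m.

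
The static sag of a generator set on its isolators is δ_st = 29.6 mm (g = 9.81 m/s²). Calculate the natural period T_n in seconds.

0.345 s

ω_n = √(g/δ_st) = √(9.81/0.0296) = √331.4 = 18.20 rad/s.
T_n = 2π/ω_n = 6.283/18.20 = 0.3451 s.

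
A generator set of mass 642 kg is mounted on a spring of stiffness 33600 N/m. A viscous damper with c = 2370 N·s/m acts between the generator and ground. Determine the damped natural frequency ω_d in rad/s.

6.99 rad/s

ω_n = √(k/m) = √(33600/642) = 7.234 rad/s.
Critical damping c_c = 2√(k·m) = 2√(33600 × 642) = 9289 N·s/m, so ζ = c/c_c = 2370/9289 = 0.2551.
ω_d = ω_n√(1 − ζ²) = 7.234 × √(1 − 0.0651) = 6.995 rad/s.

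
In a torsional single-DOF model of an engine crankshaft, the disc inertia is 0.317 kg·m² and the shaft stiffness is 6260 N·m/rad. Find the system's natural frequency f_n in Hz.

22.4 Hz

ω_n = √(k_t/J) = √(6260/0.317) = √19750 = 140.5 rad/s.
f_n = ω_n/(2π) = 140.5/6.283 = 22.37 Hz.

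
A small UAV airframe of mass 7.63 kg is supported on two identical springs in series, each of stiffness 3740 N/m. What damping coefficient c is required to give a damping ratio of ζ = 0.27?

Series springs: 1/k_eq = 2/3740, so k_eq = 3740/2 = 1870 N/m.
c_c = 2√(k_eq·m) = 2√(1870 × 7.63) = 238.9 N·s/m.
c = ζ·c_c = 0.27 × 238.9 = 64.50 N·s/m.

64.5 N·s/m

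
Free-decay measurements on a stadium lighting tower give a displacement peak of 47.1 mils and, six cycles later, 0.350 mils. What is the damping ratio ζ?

Logarithmic decrement δ = (1/n)·ln(x₀/x_n) = (1/6)·ln(47.1/0.350) = (1/6)·ln(134.6) = 0.8170.
ζ = δ/√(4π² + δ²) = 0.8170/√(39.48 + 0.668) = 0.8170/6.336 = 0.1289.

0.129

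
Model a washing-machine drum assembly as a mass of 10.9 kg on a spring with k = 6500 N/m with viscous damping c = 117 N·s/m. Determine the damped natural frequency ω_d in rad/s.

23.8 rad/s

ω_n = √(k/m) = √(6500/10.9) = 24.42 rad/s.
Critical damping c_c = 2√(k·m) = 2√(6500 × 10.9) = 532.4 N·s/m, so ζ = c/c_c = 117/532.4 = 0.2198.
ω_d = ω_n√(1 − ζ²) = 24.42 × √(1 − 0.0483) = 23.82 rad/s.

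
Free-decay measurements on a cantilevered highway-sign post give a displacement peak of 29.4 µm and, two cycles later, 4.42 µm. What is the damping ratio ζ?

0.149

Logarithmic decrement δ = (1/n)·ln(x₀/x_n) = (1/2)·ln(29.4/4.42) = (1/2)·ln(6.652) = 0.9474.
ζ = δ/√(4π² + δ²) = 0.9474/√(39.48 + 0.898) = 0.9474/6.354 = 0.1491.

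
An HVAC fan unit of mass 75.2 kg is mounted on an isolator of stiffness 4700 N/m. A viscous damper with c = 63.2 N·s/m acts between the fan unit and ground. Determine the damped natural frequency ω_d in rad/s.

7.89 rad/s

ω_n = √(k/m) = √(4700/75.2) = 7.906 rad/s.
Critical damping c_c = 2√(k·m) = 2√(4700 × 75.2) = 1189 N·s/m, so ζ = c/c_c = 63.2/1189 = 0.05315.
ω_d = ω_n√(1 − ζ²) = 7.906 × √(1 − 0.00283) = 7.895 rad/s.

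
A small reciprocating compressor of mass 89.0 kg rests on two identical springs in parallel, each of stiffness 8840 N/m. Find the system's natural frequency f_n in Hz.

2.24 Hz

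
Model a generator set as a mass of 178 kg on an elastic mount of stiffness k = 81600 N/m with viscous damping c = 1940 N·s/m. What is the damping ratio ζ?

ω_n = √(k/m) = √(81600/178) = 21.41 rad/s.
Critical damping c_c = 2√(k·m) = 2√(81600 × 178) = 7622 N·s/m, so ζ = c/c_c = 1940/7622 = 0.2545.

0.255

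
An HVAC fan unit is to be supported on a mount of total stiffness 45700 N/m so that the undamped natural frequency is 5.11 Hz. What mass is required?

44.3 kg

ω_n = 2πf_n = 2π × 5.11 = 32.11 rad/s.
m = k/ω_n² = 45700/32.11² = 45700/1031 = 44.33 kg.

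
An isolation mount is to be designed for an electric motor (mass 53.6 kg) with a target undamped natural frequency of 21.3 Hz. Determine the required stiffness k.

960000 N/m

ω_n = 2πf_n = 2π × 21.3 = 133.8 rad/s.
k = m·ω_n² = 53.6 × 133.8² = 53.6 × 17910 = 960000 N/m.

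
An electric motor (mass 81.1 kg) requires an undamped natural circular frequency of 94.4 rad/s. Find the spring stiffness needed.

723000 N/m

k = m·ω_n² = 81.1 × 94.40² = 81.1 × 8911 = 722700 N/m.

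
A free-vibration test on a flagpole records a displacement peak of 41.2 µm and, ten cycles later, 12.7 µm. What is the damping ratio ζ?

Logarithmic decrement δ = (1/n)·ln(x₀/x_n) = (1/10)·ln(41.2/12.7) = (1/10)·ln(3.244) = 0.1177.
ζ = δ/√(4π² + δ²) = 0.1177/√(39.48 + 0.0138) = 0.1177/6.284 = 0.01873.

0.0187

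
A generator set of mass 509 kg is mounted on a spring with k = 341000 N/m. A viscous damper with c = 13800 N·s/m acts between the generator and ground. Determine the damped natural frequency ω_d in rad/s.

ω_n = √(k/m) = √(341000/509) = 25.88 rad/s.
Critical damping c_c = 2√(k·m) = 2√(341000 × 509) = 26350 N·s/m, so ζ = c/c_c = 13800/26350 = 0.5237.
ω_d = ω_n√(1 − ζ²) = 25.88 × √(1 − 0.274) = 22.05 rad/s.

22.0 rad/s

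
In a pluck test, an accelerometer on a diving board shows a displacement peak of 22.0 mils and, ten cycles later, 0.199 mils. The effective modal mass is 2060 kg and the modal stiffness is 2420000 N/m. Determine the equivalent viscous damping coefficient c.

Logarithmic decrement δ = (1/n)·ln(x₀/x_n) = (1/10)·ln(22.0/0.199) = (1/10)·ln(110.6) = 0.4705.
ζ = δ/√(4π² + δ²) = 0.4705/√(39.48 + 0.221) = 0.4705/6.301 = 0.07468.
c = ζ · 2√(km) = 0.07468 × 2√(2420000 × 2060) = 0.07468 × 141200 = 10550 N·s/m.

10500 N·s/m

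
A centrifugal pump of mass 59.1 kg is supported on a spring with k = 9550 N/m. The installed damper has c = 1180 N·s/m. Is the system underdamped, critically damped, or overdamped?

underdamped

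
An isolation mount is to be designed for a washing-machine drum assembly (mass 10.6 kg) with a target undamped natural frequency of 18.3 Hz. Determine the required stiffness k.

ω_n = 2πf_n = 2π × 18.3 = 115.0 rad/s.
k = m·ω_n² = 10.6 × 115.0² = 10.6 × 13220 = 140100 N/m.

140000 N/m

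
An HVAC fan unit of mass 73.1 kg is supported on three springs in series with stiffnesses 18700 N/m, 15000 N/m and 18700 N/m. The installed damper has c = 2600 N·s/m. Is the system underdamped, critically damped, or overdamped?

Series springs: 1/k_eq = 1/18700 + 1/15000 + 1/18700 = 0.0001736, so k_eq = 5760 N/m.
c_c = 2√(k_eq·m) = 1298 N·s/m; ζ = c/c_c = 2600/1298 = 2.00.
Since ζ > 1 the system is overdamped.

overdamped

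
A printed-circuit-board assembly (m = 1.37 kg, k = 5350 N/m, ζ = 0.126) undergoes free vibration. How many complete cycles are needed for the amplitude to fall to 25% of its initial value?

Logarithmic decrement δ = 2πζ/√(1 − ζ²) = 2π × 0.1260/√(1 − 0.0159) = 0.7980.
x_n/x₀ = e^(−nδ) ≤ 0.25; take ln: n ≥ ln(1/0.25)/δ = 1.386/0.7980 = 1.737.
So 2 complete cycles are required.

2 cycles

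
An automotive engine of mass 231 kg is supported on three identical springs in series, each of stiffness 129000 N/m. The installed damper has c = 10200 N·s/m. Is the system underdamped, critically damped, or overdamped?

Series springs: 1/k_eq = 3/129000, so k_eq = 129000/3 = 43000 N/m.
c_c = 2√(k_eq·m) = 6303 N·s/m; ζ = c/c_c = 10200/6303 = 1.62.
Since ζ > 1 the system is overdamped.

overdamped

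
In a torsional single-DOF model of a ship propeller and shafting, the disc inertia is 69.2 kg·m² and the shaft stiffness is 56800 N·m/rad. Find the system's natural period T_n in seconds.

ω_n = √(k_t/J) = √(56800/69.2) = √820.8 = 28.65 rad/s.
T_n = 2π/ω_n = 6.283/28.65 = 0.2193 s.

0.219 s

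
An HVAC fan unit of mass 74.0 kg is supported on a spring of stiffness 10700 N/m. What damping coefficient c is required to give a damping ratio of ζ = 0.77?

1370 N·s/m

c_c = 2√(k·m) = 2√(10700 × 74.0) = 1780 N·s/m.
c = ζ·c_c = 0.77 × 1780 = 1370 N·s/m.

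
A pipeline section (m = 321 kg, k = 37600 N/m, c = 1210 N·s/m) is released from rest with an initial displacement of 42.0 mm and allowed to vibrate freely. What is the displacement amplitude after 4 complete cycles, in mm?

0.493 mm

ζ = c/(2√(km)) = 1210/(2√(37600 × 321)) = 1210/6948 = 0.1741.
Logarithmic decrement δ = 2πζ/√(1 − ζ²) = 2π × 0.1741/√(1 − 0.0303) = 1.111.
After n cycles, x_n/x₀ = e^(−nδ), so x_4 = 42.0 × e^(−4 × 1.111) = 42.0 × 0.01174 = 0.4931 mm.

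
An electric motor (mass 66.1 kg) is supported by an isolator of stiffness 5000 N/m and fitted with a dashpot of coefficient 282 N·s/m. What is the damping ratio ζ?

0.245

ω_n = √(k/m) = √(5000/66.1) = 8.697 rad/s.
Critical damping c_c = 2√(k·m) = 2√(5000 × 66.1) = 1150 N·s/m, so ζ = c/c_c = 282/1150 = 0.2453.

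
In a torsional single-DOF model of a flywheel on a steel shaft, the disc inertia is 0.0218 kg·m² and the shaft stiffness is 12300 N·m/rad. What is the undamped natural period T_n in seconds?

0.00836 s

ω_n = √(k_t/J) = √(12300/0.0218) = √564200 = 751.1 rad/s.
T_n = 2π/ω_n = 6.283/751.1 = 0.008365 s.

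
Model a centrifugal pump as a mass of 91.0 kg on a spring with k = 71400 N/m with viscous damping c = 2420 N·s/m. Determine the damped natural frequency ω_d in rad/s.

ω_n = √(k/m) = √(71400/91.0) = 28.01 rad/s.
Critical damping c_c = 2√(k·m) = 2√(71400 × 91.0) = 5098 N·s/m, so ζ = c/c_c = 2420/5098 = 0.4747.
ω_d = ω_n√(1 − ζ²) = 28.01 × √(1 − 0.225) = 24.65 rad/s.

24.7 rad/s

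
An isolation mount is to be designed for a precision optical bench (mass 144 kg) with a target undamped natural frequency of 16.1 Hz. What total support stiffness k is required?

ω_n = 2πf_n = 2π × 16.1 = 101.2 rad/s.
k = m·ω_n² = 144 × 101.2² = 144 × 10230 = 1474000 N/m.

1470000 N/m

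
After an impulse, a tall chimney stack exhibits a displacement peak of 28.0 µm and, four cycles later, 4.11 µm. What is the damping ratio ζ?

Logarithmic decrement δ = (1/n)·ln(x₀/x_n) = (1/4)·ln(28.0/4.11) = (1/4)·ln(6.813) = 0.4797.
ζ = δ/√(4π² + δ²) = 0.4797/√(39.48 + 0.230) = 0.4797/6.301 = 0.07612.

0.0761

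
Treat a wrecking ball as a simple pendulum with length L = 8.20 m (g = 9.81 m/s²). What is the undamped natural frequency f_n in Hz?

For a simple pendulum ω_n = √(g/L) = √(9.81/8.20) = √1.196 = 1.094 rad/s.
f_n = ω_n/(2π) = 1.094/6.283 = 0.1741 Hz.

0.174 Hz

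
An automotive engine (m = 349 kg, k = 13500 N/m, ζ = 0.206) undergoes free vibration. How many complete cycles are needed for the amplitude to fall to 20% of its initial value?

Logarithmic decrement δ = 2πζ/√(1 − ζ²) = 2π × 0.2060/√(1 − 0.0424) = 1.323.
x_n/x₀ = e^(−nδ) ≤ 0.2; take ln: n ≥ ln(1/0.2)/δ = 1.609/1.323 = 1.217.
So 2 complete cycles are required.

2 cycles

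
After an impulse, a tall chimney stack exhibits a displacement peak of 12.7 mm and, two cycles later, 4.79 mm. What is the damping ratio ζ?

0.0774

Logarithmic decrement δ = (1/n)·ln(x₀/x_n) = (1/2)·ln(12.7/4.79) = (1/2)·ln(2.651) = 0.4875.
ζ = δ/√(4π² + δ²) = 0.4875/√(39.48 + 0.238) = 0.4875/6.302 = 0.07736.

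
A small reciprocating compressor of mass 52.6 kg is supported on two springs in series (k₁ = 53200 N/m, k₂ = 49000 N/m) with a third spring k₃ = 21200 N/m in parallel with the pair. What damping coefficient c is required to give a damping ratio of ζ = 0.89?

Series pair: k_s = k₁k₂/(k₁+k₂) = (53200)(49000)/(53200 + 49000) = 25510 N/m. In parallel with k₃: k_eq = 25510 + 21200 = 46710 N/m.
c_c = 2√(k_eq·m) = 2√(46710 × 52.6) = 3135 N·s/m.
c = ζ·c_c = 0.89 × 3135 = 2790 N·s/m.

2790 N·s/m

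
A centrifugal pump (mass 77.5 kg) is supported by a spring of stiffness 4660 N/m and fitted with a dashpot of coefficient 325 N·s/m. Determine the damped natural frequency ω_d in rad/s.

7.47 rad/s

ω_n = √(k/m) = √(4660/77.5) = 7.754 rad/s.
Critical damping c_c = 2√(k·m) = 2√(4660 × 77.5) = 1202 N·s/m, so ζ = c/c_c = 325/1202 = 0.2704.
ω_d = ω_n√(1 − ζ²) = 7.754 × √(1 − 0.0731) = 7.465 rad/s.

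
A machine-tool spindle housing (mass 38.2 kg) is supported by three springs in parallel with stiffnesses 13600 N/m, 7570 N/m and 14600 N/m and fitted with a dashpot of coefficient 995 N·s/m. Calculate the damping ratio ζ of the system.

0.426

Parallel springs add: k_eq = 13600 + 7570 + 14600 = 35770 N/m.
ω_n = √(k_eq/m) = √(35770/38.2) = 30.60 rad/s.
Critical damping c_c = 2√(k_eq·m) = 2√(35770 × 38.2) = 2338 N·s/m, so ζ = c/c_c = 995/2338 = 0.4256.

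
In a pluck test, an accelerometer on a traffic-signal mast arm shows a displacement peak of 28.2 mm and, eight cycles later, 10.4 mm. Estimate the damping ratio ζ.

Logarithmic decrement δ = (1/n)·ln(x₀/x_n) = (1/8)·ln(28.2/10.4) = (1/8)·ln(2.712) = 0.1247.
ζ = δ/√(4π² + δ²) = 0.1247/√(39.48 + 0.0155) = 0.1247/6.284 = 0.01984.

0.0198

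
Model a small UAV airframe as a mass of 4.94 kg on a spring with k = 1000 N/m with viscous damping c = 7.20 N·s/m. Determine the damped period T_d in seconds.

ω_n = √(k/m) = √(1000/4.94) = 14.23 rad/s.
Critical damping c_c = 2√(k·m) = 2√(1000 × 4.94) = 140.6 N·s/m, so ζ = c/c_c = 7.20/140.6 = 0.05122.
ω_d = ω_n√(1 − ζ²) = 14.23 × √(1 − 0.00262) = 14.21 rad/s.
T_d = 2π/ω_d = 0.4422 s.

0.442 s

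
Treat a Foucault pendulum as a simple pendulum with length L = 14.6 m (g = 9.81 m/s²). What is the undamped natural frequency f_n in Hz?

0.130 Hz

For a simple pendulum ω_n = √(g/L) = √(9.81/14.6) = √0.6719 = 0.8197 rad/s.
f_n = ω_n/(2π) = 0.8197/6.283 = 0.1305 Hz.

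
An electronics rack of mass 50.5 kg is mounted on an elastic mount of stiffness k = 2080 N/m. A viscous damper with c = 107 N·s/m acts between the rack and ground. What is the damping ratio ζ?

0.165

ω_n = √(k/m) = √(2080/50.5) = 6.418 rad/s.
Critical damping c_c = 2√(k·m) = 2√(2080 × 50.5) = 648.2 N·s/m, so ζ = c/c_c = 107/648.2 = 0.1651.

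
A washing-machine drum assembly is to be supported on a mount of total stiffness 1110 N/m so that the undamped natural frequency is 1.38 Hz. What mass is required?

14.8 kg

ω_n = 2πf_n = 2π × 1.38 = 8.671 rad/s.
m = k/ω_n² = 1110/8.671² = 1110/75.18 = 14.76 kg.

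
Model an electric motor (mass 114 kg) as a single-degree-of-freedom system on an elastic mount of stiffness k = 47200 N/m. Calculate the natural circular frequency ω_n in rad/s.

ω_n = √(k/m) = √(47200/114) = √414.0 = 20.35 rad/s.

20.3 rad/s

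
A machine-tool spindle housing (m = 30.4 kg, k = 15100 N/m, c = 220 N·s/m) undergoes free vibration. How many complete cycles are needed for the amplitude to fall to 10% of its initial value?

3 cycles

ζ = c/(2√(km)) = 220/(2√(15100 × 30.4)) = 220/1355 = 0.1624.
Logarithmic decrement δ = 2πζ/√(1 − ζ²) = 2π × 0.1624/√(1 − 0.0264) = 1.034.
x_n/x₀ = e^(−nδ) ≤ 0.1; take ln: n ≥ ln(1/0.1)/δ = 2.303/1.034 = 2.227.
So 3 complete cycles are required.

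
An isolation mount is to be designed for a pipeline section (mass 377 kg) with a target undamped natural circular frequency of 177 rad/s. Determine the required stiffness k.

11800000 N/m

k = m·ω_n² = 377 × 177.0² = 377 × 31330 = 11810000 N/m.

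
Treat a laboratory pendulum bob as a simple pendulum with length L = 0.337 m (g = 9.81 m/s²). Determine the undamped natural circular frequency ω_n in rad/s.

5.40 rad/s

For a simple pendulum ω_n = √(g/L) = √(9.81/0.337) = √29.11 = 5.395 rad/s.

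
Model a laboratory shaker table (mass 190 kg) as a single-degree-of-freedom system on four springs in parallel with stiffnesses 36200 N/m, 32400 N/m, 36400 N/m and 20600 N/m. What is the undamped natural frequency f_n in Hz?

Parallel springs add: k_eq = 36200 + 32400 + 36400 + 20600 = 125600 N/m.
ω_n = √(k_eq/m) = √(125600/190) = √661.1 = 25.71 rad/s.
f_n = ω_n/(2π) = 25.71/6.283 = 4.092 Hz.

4.09 Hz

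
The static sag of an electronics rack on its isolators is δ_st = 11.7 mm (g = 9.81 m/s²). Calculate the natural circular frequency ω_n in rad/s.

29.0 rad/s

ω_n = √(g/δ_st) = √(9.81/0.0117) = √838.5 = 28.96 rad/s.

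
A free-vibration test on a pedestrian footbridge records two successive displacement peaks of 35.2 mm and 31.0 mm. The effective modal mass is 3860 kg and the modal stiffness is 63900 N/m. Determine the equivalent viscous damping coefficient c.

635 N·s/m

Logarithmic decrement δ = (1/n)·ln(x₀/x_n) = (1/1)·ln(35.2/31.0) = (1/1)·ln(1.135) = 0.1271.
ζ = δ/√(4π² + δ²) = 0.1271/√(39.48 + 0.0161) = 0.1271/6.284 = 0.02022.
c = ζ · 2√(km) = 0.02022 × 2√(63900 × 3860) = 0.02022 × 31410 = 635.1 N·s/m.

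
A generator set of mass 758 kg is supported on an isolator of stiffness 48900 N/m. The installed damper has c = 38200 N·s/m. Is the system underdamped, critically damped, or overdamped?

overdamped

c_c = 2√(k·m) = 12180 N·s/m; ζ = c/c_c = 38200/12180 = 3.14.
Since ζ > 1 the system is overdamped.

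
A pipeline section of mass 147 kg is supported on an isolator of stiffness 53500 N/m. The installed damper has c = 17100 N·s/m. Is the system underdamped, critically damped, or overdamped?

c_c = 2√(k·m) = 5609 N·s/m; ζ = c/c_c = 17100/5609 = 3.05.
Since ζ > 1 the system is overdamped.

overdamped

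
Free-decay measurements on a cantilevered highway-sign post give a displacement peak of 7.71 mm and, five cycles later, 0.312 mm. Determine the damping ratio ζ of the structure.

Logarithmic decrement δ = (1/n)·ln(x₀/x_n) = (1/5)·ln(7.71/0.312) = (1/5)·ln(24.71) = 0.6415.
ζ = δ/√(4π² + δ²) = 0.6415/√(39.48 + 0.411) = 0.6415/6.316 = 0.1016.

0.102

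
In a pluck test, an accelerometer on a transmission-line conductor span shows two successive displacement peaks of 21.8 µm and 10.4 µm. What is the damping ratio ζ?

Logarithmic decrement δ = (1/n)·ln(x₀/x_n) = (1/1)·ln(21.8/10.4) = (1/1)·ln(2.096) = 0.7401.
ζ = δ/√(4π² + δ²) = 0.7401/√(39.48 + 0.548) = 0.7401/6.327 = 0.1170.

0.117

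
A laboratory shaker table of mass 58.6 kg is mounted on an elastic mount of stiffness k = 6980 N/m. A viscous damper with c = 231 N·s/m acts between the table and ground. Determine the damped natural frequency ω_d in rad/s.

10.7 rad/s

ω_n = √(k/m) = √(6980/58.6) = 10.91 rad/s.
Critical damping c_c = 2√(k·m) = 2√(6980 × 58.6) = 1279 N·s/m, so ζ = c/c_c = 231/1279 = 0.1806.
ω_d = ω_n√(1 − ζ²) = 10.91 × √(1 − 0.0326) = 10.73 rad/s.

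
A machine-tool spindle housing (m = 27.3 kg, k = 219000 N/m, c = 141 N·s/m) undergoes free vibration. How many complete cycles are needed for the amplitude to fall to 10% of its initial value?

ζ = c/(2√(km)) = 141/(2√(219000 × 27.3)) = 141/4890 = 0.02883.
Logarithmic decrement δ = 2πζ/√(1 − ζ²) = 2π × 0.02883/√(1 − 0.000831) = 0.1812.
x_n/x₀ = e^(−nδ) ≤ 0.1; take ln: n ≥ ln(1/0.1)/δ = 2.303/0.1812 = 12.70.
So 13 complete cycles are required.

13 cycles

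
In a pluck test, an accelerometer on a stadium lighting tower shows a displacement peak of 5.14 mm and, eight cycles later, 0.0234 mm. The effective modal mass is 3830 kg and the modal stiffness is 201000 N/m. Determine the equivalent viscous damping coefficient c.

5920 N·s/m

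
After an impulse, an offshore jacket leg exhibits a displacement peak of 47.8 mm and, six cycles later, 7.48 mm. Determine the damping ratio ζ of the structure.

Logarithmic decrement δ = (1/n)·ln(x₀/x_n) = (1/6)·ln(47.8/7.48) = (1/6)·ln(6.390) = 0.3091.
ζ = δ/√(4π² + δ²) = 0.3091/√(39.48 + 0.0956) = 0.3091/6.291 = 0.04914.

0.0491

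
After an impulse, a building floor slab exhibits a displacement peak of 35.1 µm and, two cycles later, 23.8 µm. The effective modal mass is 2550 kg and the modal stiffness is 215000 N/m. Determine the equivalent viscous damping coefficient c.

Logarithmic decrement δ = (1/n)·ln(x₀/x_n) = (1/2)·ln(35.1/23.8) = (1/2)·ln(1.475) = 0.1943.
ζ = δ/√(4π² + δ²) = 0.1943/√(39.48 + 0.0377) = 0.1943/6.286 = 0.03090.
c = ζ · 2√(km) = 0.03090 × 2√(215000 × 2550) = 0.03090 × 46830 = 1447 N·s/m.

1450 N·s/m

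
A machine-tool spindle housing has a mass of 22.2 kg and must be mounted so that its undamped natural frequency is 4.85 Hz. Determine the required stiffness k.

ω_n = 2πf_n = 2π × 4.85 = 30.47 rad/s.
k = m·ω_n² = 22.2 × 30.47² = 22.2 × 928.6 = 20620 N/m.

20600 N/m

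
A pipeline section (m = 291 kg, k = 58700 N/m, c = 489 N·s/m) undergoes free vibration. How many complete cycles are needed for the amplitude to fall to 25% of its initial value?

4 cycles

ζ = c/(2√(km)) = 489/(2√(58700 × 291)) = 489/8266 = 0.05916.
Logarithmic decrement δ = 2πζ/√(1 − ζ²) = 2π × 0.05916/√(1 − 0.00350) = 0.3724.
x_n/x₀ = e^(−nδ) ≤ 0.25; take ln: n ≥ ln(1/0.25)/δ = 1.386/0.3724 = 3.723.
So 4 complete cycles are required.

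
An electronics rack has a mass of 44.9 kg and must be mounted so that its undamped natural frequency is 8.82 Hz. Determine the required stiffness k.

138000 N/m

ω_n = 2πf_n = 2π × 8.82 = 55.42 rad/s.
k = m·ω_n² = 44.9 × 55.42² = 44.9 × 3071 = 137900 N/m.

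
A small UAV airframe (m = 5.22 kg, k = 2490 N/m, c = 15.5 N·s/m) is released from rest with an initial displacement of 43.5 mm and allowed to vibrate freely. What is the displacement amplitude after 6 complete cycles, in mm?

3.33 mm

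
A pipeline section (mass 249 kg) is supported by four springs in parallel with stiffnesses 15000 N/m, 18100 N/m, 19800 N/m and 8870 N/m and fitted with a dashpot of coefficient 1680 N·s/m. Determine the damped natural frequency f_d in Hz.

2.45 Hz

Parallel springs add: k_eq = 15000 + 18100 + 19800 + 8870 = 61770 N/m.
ω_n = √(k_eq/m) = √(61770/249) = 15.75 rad/s.
Critical damping c_c = 2√(k_eq·m) = 2√(61770 × 249) = 7844 N·s/m, so ζ = c/c_c = 1680/7844 = 0.2142.
ω_d = ω_n√(1 − ζ²) = 15.75 × √(1 − 0.0459) = 15.38 rad/s.
f_d = ω_d/(2π) = 2.449 Hz.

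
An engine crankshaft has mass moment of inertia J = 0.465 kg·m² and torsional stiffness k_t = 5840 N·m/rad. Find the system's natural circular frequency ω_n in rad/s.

ω_n = √(k_t/J) = √(5840/0.465) = √12560 = 112.1 rad/s.

112 rad/s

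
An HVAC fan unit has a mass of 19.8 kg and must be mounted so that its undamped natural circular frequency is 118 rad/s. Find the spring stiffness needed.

k = m·ω_n² = 19.8 × 118.0² = 19.8 × 13920 = 275700 N/m.

276000 N/m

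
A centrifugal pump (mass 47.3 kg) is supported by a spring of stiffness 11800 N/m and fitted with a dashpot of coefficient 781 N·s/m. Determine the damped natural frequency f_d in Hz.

2.14 Hz

ω_n = √(k/m) = √(11800/47.3) = 15.79 rad/s.
Critical damping c_c = 2√(k·m) = 2√(11800 × 47.3) = 1494 N·s/m, so ζ = c/c_c = 781/1494 = 0.5227.
ω_d = ω_n√(1 − ζ²) = 15.79 × √(1 − 0.273) = 13.47 rad/s.
f_d = ω_d/(2π) = 2.143 Hz.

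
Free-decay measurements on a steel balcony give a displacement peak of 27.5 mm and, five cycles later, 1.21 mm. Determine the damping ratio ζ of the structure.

Logarithmic decrement δ = (1/n)·ln(x₀/x_n) = (1/5)·ln(27.5/1.21) = (1/5)·ln(22.73) = 0.6247.
ζ = δ/√(4π² + δ²) = 0.6247/√(39.48 + 0.390) = 0.6247/6.314 = 0.09894.

0.0989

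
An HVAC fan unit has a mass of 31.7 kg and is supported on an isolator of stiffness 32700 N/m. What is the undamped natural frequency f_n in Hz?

ω_n = √(k/m) = √(32700/31.7) = √1032 = 32.12 rad/s.
f_n = ω_n/(2π) = 32.12/6.283 = 5.112 Hz.

5.11 Hz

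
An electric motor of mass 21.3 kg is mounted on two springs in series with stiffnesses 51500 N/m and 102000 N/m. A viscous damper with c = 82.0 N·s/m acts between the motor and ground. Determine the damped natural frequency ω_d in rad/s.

Series springs: 1/k_eq = 1/51500 + 1/102000 = 2.922×10^-5, so k_eq = 34220 N/m.
ω_n = √(k_eq/m) = √(34220/21.3) = 40.08 rad/s.
Critical damping c_c = 2√(k_eq·m) = 2√(34220 × 21.3) = 1708 N·s/m, so ζ = c/c_c = 82.0/1708 = 0.04802.
ω_d = ω_n√(1 − ζ²) = 40.08 × √(1 − 0.00231) = 40.04 rad/s.

40.0 rad/s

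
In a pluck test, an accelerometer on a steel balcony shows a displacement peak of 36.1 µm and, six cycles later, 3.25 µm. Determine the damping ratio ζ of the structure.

Logarithmic decrement δ = (1/n)·ln(x₀/x_n) = (1/6)·ln(36.1/3.25) = (1/6)·ln(11.11) = 0.4013.
ζ = δ/√(4π² + δ²) = 0.4013/√(39.48 + 0.161) = 0.4013/6.296 = 0.06373.

0.0637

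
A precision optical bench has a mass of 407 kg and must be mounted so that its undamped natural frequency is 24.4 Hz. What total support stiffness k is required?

9570000 N/m

ω_n = 2πf_n = 2π × 24.4 = 153.3 rad/s.
k = m·ω_n² = 407 × 153.3² = 407 × 23500 = 9566000 N/m.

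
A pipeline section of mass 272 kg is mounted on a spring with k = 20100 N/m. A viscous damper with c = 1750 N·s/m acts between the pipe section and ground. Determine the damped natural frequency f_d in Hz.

ω_n = √(k/m) = √(20100/272) = 8.596 rad/s.
Critical damping c_c = 2√(k·m) = 2√(20100 × 272) = 4676 N·s/m, so ζ = c/c_c = 1750/4676 = 0.3742.
ω_d = ω_n√(1 − ζ²) = 8.596 × √(1 − 0.140) = 7.972 rad/s.
f_d = ω_d/(2π) = 1.269 Hz.

1.27 Hz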